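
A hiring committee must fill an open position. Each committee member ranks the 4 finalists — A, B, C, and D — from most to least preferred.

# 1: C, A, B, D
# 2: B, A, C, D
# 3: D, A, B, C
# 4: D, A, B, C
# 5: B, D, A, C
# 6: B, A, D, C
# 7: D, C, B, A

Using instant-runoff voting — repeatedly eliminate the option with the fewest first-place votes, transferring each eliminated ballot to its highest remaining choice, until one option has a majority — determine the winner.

Round 1: B 3, D 3, C 1, A 0. A has the fewest and is eliminated.
Round 2: B 3, D 3, C 1. C has the fewest and is eliminated.
Round 3: B 4, D 3. B has a majority.

B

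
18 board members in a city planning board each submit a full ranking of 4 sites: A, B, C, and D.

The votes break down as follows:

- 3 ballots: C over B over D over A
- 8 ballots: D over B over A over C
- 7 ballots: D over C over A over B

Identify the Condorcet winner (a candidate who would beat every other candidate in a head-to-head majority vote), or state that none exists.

D

Head-to-head results (18 voters total):
A vs B: B wins 11–7.
A vs C: C wins 10–8.
A vs D: D wins 18–0.
B vs C: C wins 10–8.
B vs D: D wins 15–3.
C vs D: D wins 15–3.
D beats each rival — A (18–0), B (15–3), C (15–3) — so D is the Condorcet winner.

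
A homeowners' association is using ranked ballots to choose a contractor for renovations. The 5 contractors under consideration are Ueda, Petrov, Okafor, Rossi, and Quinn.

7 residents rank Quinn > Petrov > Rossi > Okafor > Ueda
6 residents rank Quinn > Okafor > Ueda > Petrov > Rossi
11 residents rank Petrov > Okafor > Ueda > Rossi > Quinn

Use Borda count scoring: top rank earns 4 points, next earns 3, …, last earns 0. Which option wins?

Petrov

Borda scores:
  Ueda: 7·0 + 6·2 + 11·2 = 34
  Petrov: 7·3 + 6·1 + 11·4 = 71
  Okafor: 7·1 + 6·3 + 11·3 = 58
  Rossi: 7·2 + 6·0 + 11·1 = 25
  Quinn: 7·4 + 6·4 + 11·0 = 52
Petrov has the highest total.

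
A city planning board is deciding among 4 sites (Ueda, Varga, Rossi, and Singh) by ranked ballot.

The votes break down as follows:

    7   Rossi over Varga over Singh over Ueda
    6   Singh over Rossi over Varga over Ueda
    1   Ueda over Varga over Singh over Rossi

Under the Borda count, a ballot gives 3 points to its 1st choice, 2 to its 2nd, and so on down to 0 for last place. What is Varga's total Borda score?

22

Borda scores:
  Ueda: 7·0 + 6·0 + 3 = 3
  Varga: 7·2 + 6·1 + 2 = 22
  Rossi: 7·3 + 6·2 + 0 = 33
  Singh: 7·1 + 6·3 + 1 = 26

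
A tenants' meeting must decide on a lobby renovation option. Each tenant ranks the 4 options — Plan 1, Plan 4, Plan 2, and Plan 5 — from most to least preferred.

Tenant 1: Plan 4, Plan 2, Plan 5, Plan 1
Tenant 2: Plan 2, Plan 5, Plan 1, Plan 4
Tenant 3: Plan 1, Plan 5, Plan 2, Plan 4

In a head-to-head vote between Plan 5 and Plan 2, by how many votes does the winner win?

Ballots ranking Plan 5 above Plan 2: 1.
Ballots ranking Plan 2 above Plan 5: 2.
Plan 2 wins 2–1, a margin of 1.

1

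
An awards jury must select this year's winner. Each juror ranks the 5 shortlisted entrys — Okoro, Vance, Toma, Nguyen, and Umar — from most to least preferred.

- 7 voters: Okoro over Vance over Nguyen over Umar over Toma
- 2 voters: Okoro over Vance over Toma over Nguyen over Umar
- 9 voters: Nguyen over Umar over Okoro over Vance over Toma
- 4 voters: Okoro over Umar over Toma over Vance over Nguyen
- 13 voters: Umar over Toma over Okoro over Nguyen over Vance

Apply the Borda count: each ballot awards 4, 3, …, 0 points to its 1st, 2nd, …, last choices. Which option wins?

Umar

Borda scores:
  Okoro: 7·4 + 2·4 + 9·2 + 4·4 + 13·2 = 96
  Vance: 7·3 + 2·3 + 9·1 + 4·1 + 13·0 = 40
  Toma: 7·0 + 2·2 + 9·0 + 4·2 + 13·3 = 51
  Nguyen: 7·2 + 2·1 + 9·4 + 4·0 + 13·1 = 65
  Umar: 7·1 + 2·0 + 9·3 + 4·3 + 13·4 = 98
Umar has the highest total.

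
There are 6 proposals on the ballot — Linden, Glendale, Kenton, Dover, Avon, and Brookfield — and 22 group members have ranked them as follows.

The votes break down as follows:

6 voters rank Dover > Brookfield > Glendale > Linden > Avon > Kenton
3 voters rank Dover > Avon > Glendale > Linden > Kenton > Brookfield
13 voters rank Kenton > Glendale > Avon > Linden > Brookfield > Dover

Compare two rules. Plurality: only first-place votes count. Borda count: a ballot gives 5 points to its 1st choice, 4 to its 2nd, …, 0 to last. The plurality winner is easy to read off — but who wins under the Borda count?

Plurality first-place counts: Linden 0, Glendale 0, Kenton 13, Dover 9, Avon 0, Brookfield 0 → Kenton.
Borda totals: Linden 44, Glendale 79, Kenton 68, Dover 45, Avon 57, Brookfield 37 → Glendale.

Glendale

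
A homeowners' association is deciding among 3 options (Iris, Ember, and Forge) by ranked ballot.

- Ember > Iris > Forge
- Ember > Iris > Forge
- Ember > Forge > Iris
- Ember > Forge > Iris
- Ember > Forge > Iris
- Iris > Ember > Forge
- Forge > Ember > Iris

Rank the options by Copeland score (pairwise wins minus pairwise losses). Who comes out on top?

Ember

Pairwise results:
  Iris vs Ember: Ember wins 6–1.
  Iris vs Forge: Forge wins 4–3.
  Ember vs Forge: Ember wins 6–1.
Copeland scores (wins − losses):
  Iris: 0 − 2 = -2
  Ember: 2 − 0 = 2
  Forge: 1 − 1 = 0
Ember has the best Copeland score.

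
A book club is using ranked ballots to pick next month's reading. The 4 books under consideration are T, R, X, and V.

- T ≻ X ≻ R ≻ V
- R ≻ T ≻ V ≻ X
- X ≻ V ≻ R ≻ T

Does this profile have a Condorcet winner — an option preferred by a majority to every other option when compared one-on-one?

Head-to-head results (3 voters total):
T vs R: R wins 2–1.
T vs X: T wins 2–1.
T vs V: T wins 2–1.
R vs X: X wins 2–1.
R vs V: R wins 2–1.
X vs V: X wins 2–1.
No candidate beats all others: T beats X beats R beats T, a majority cycle.

No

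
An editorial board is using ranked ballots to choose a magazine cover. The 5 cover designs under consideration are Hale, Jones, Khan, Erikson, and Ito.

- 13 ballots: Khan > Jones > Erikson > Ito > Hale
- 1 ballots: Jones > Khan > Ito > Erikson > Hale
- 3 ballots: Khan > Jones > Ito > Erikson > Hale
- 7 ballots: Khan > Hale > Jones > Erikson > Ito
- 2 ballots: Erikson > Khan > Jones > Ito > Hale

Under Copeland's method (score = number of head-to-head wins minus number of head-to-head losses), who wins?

Khan

Pairwise results:
  Hale vs Jones: Jones wins 19–7.
  Hale vs Khan: Khan wins 26–0.
  Hale vs Erikson: Erikson wins 19–7.
  Hale vs Ito: Ito wins 19–7.
  Jones vs Khan: Khan wins 25–1.
  Jones vs Erikson: Jones wins 24–2.
  Jones vs Ito: Jones wins 26–0.
  Khan vs Erikson: Khan wins 24–2.
  Khan vs Ito: Khan wins 26–0.
  Erikson vs Ito: Erikson wins 22–4.
Copeland scores (wins − losses):
  Hale: 0 − 4 = -4
  Jones: 3 − 1 = 2
  Khan: 4 − 0 = 4
  Erikson: 2 − 2 = 0
  Ito: 1 − 3 = -2
Khan has the best Copeland score.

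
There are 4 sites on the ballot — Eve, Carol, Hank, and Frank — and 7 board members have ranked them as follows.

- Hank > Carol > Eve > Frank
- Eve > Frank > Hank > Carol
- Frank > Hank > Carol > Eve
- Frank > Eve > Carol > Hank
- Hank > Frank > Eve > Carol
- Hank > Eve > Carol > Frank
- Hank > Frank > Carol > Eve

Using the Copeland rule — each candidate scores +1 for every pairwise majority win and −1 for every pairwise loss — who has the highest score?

Hank

Pairwise results:
  Eve vs Carol: Eve wins 4–3.
  Eve vs Hank: Hank wins 5–2.
  Eve vs Frank: Frank wins 4–3.
  Carol vs Hank: Hank wins 6–1.
  Carol vs Frank: Frank wins 5–2.
  Hank vs Frank: Hank wins 4–3.
Copeland scores (wins − losses):
  Eve: 1 − 2 = -1
  Carol: 0 − 3 = -3
  Hank: 3 − 0 = 3
  Frank: 2 − 1 = 1
Hank has the best Copeland score.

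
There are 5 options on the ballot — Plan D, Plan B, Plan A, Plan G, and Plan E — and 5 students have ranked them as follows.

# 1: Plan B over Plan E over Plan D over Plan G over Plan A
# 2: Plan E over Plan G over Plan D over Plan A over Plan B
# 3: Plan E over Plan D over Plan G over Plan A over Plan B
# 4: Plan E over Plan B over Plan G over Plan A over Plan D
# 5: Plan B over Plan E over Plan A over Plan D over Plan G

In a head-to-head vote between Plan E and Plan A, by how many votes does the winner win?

Ballots ranking Plan E above Plan A: 5.
Ballots ranking Plan A above Plan E: 0.
Plan E wins 5–0, a margin of 5.

5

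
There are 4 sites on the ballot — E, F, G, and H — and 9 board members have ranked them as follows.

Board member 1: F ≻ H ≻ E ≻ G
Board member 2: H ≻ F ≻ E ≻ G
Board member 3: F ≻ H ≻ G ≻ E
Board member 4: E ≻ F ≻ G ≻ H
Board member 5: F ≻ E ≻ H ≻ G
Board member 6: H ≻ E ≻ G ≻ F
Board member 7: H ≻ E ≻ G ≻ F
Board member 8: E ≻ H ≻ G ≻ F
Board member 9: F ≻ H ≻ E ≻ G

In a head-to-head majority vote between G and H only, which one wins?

H

Ballots ranking G above H: 1.
Ballots ranking H above G: 8.
H wins the head-to-head, 8–1.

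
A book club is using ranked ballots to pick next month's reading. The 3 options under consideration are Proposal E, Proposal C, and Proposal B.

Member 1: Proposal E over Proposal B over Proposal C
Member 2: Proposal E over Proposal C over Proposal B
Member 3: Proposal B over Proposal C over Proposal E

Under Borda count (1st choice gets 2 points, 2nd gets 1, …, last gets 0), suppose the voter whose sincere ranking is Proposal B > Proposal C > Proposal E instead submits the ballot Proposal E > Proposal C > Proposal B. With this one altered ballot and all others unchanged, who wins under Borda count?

Proposal E

Borda totals with the altered ballot: Proposal E 6, Proposal C 2, Proposal B 1.
The winner is unchanged: still Proposal E.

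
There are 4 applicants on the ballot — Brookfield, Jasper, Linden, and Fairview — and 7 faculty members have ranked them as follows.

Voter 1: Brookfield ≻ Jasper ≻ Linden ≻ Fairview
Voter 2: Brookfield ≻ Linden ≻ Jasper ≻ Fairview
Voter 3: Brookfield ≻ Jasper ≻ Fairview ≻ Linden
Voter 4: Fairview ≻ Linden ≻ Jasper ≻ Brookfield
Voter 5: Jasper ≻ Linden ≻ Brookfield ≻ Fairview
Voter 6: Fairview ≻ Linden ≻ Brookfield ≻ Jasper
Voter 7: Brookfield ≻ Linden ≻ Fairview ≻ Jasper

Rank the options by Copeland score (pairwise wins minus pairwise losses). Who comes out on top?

Brookfield

Pairwise results:
  Brookfield vs Jasper: Brookfield wins 5–2.
  Brookfield vs Linden: Brookfield wins 4–3.
  Brookfield vs Fairview: Brookfield wins 5–2.
  Jasper vs Linden: Linden wins 4–3.
  Jasper vs Fairview: Jasper wins 4–3.
  Linden vs Fairview: Linden wins 4–3.
Copeland scores (wins − losses):
  Brookfield: 3 − 0 = 3
  Jasper: 1 − 2 = -1
  Linden: 2 − 1 = 1
  Fairview: 0 − 3 = -3
Brookfield has the best Copeland score.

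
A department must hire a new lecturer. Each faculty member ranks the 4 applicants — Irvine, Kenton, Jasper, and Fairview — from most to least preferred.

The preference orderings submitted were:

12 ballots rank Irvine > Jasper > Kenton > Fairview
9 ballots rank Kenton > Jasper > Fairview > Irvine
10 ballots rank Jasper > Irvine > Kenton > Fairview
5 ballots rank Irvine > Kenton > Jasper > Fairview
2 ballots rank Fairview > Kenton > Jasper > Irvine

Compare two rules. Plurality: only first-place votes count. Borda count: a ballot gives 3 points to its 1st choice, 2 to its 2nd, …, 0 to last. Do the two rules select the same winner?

No

Plurality first-place counts: Irvine 17, Kenton 9, Jasper 10, Fairview 2 → Irvine.
Borda totals: Irvine 71, Kenton 63, Jasper 79, Fairview 15 → Jasper.
The two rules disagree: plurality picks Irvine, Borda picks Jasper.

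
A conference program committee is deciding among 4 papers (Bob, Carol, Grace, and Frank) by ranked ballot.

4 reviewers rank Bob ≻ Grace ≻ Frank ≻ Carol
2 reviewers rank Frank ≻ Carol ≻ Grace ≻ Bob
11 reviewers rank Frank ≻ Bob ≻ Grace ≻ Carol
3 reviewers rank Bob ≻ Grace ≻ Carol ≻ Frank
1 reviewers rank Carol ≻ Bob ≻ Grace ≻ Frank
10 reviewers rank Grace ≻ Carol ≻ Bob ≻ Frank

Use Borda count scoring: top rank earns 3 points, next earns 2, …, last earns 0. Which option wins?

Borda scores:
  Bob: 4·3 + 2·0 + 11·2 + 3·3 + 2 + 10·1 = 55
  Carol: 4·0 + 2·2 + 11·0 + 3·1 + 3 + 10·2 = 30
  Grace: 4·2 + 2·1 + 11·1 + 3·2 + 1 + 10·3 = 58
  Frank: 4·1 + 2·3 + 11·3 + 3·0 + 0 + 10·0 = 43
Grace has the highest total.

Grace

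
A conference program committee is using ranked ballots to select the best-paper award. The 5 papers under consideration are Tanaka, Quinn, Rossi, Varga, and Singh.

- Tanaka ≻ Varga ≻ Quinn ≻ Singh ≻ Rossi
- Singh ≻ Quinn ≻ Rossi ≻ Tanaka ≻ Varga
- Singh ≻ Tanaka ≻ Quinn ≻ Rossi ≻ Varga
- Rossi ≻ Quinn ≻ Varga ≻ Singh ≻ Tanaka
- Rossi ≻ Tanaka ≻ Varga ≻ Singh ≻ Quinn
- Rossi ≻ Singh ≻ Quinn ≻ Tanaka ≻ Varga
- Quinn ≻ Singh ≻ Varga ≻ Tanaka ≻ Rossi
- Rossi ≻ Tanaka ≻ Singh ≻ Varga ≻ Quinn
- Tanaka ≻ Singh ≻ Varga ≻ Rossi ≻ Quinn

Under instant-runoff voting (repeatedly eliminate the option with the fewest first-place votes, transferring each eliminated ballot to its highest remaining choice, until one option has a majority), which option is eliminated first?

Round 1: Rossi 4, Tanaka 2, Singh 2, Quinn 1, Varga 0. Varga has the fewest and is eliminated.
Round 2: Rossi 4, Tanaka 2, Singh 2, Quinn 1. Quinn has the fewest and is eliminated.
Round 3: Rossi 4, Singh 3, Tanaka 2. Tanaka has the fewest and is eliminated.
Round 4: Singh 5, Rossi 4. Singh has a majority.

Varga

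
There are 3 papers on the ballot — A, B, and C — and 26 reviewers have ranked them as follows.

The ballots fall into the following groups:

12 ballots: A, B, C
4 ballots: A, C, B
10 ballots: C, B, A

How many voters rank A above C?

16

Ballots ranking A above C: 12+4 = 16.
Ballots ranking C above A: 10.
So 16 of 26 voters prefer A to C.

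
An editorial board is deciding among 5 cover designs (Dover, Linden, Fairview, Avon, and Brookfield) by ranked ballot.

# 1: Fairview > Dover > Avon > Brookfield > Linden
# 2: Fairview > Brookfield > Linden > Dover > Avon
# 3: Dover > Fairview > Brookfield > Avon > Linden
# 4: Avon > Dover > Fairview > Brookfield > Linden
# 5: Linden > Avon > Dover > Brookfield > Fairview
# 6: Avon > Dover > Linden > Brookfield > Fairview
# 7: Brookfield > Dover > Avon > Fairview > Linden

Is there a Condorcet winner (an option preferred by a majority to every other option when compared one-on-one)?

Head-to-head results (7 voters total):
Dover vs Linden: Dover wins 5–2.
Dover vs Fairview: Dover wins 5–2.
Dover vs Avon: Dover wins 4–3.
Dover vs Brookfield: Dover wins 5–2.
Linden vs Fairview: Fairview wins 5–2.
Linden vs Avon: Avon wins 5–2.
Linden vs Brookfield: Brookfield wins 5–2.
Fairview vs Avon: Avon wins 4–3.
Fairview vs Brookfield: Fairview wins 4–3.
Avon vs Brookfield: Avon wins 4–3.
Dover beats each rival — Linden (5–2), Fairview (5–2), Avon (4–3), Brookfield (5–2) — so Dover is the Condorcet winner.

Yes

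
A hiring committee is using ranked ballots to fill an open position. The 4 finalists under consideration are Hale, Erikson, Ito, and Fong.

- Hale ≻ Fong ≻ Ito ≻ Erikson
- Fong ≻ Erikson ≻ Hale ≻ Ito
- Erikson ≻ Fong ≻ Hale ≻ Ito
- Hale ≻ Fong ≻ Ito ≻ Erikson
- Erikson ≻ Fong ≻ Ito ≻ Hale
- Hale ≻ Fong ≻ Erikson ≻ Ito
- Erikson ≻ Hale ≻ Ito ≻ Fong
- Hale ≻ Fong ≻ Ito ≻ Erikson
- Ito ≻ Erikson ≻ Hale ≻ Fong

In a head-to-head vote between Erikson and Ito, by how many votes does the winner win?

1

Ballots ranking Erikson above Ito: 5.
Ballots ranking Ito above Erikson: 4.
Erikson wins 5–4, a margin of 1.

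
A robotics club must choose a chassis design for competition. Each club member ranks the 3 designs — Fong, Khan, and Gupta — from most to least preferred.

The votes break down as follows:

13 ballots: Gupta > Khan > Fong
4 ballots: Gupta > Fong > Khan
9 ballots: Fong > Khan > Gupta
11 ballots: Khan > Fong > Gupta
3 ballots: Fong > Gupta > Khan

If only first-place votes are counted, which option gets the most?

Gupta

First-place vote totals:
  Fong: 12
  Khan: 11
  Gupta: 17
Gupta has the most first-place votes.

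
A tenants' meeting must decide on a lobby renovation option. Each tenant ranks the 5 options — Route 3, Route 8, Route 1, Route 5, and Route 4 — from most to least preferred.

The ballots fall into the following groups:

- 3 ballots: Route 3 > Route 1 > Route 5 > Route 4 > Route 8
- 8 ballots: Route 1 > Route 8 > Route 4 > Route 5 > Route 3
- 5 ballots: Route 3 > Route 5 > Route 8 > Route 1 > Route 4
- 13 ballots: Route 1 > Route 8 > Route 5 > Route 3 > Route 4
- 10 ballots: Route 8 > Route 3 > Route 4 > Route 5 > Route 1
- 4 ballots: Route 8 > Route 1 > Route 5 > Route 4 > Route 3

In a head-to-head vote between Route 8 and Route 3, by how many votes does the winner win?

27

Ballots ranking Route 8 above Route 3: 8+13+10+4 = 35.
Ballots ranking Route 3 above Route 8: 3+5 = 8.
Route 8 wins 35–8, a margin of 27.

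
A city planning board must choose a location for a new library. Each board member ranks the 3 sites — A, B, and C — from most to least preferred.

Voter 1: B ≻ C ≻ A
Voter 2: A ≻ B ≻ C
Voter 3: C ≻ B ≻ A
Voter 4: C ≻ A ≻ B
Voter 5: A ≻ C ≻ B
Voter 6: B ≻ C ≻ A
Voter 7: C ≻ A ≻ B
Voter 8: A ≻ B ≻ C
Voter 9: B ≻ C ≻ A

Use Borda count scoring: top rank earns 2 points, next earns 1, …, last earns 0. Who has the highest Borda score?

C

Borda scores:
  A: 0 + 2 + 0 + 1 + 2 + 0 + 1 + 2 + 0 = 8
  B: 2 + 1 + 1 + 0 + 0 + 2 + 0 + 1 + 2 = 9
  C: 1 + 0 + 2 + 2 + 1 + 1 + 2 + 0 + 1 = 10
C has the highest total.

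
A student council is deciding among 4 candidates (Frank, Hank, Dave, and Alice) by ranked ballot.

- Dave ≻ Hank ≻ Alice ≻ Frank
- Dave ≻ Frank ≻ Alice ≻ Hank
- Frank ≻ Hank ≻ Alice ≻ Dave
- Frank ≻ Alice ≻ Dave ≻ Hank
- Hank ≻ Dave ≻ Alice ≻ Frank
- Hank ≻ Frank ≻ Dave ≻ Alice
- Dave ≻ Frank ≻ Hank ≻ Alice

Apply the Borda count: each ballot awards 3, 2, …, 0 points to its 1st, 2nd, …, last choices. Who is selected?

Dave

Borda scores:
  Frank: 0 + 2 + 3 + 3 + 0 + 2 + 2 = 12
  Hank: 2 + 0 + 2 + 0 + 3 + 3 + 1 = 11
  Dave: 3 + 3 + 0 + 1 + 2 + 1 + 3 = 13
  Alice: 1 + 1 + 1 + 2 + 1 + 0 + 0 = 6
Dave has the highest total.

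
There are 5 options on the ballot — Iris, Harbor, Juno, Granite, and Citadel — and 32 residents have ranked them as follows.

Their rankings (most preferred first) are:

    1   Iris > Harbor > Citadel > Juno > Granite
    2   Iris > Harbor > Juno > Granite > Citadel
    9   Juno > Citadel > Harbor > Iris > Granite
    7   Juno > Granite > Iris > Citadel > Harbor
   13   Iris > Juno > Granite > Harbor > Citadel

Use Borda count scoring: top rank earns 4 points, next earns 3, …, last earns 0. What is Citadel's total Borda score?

Borda scores:
  Iris: 4 + 2·4 + 9·1 + 7·2 + 13·4 = 87
  Harbor: 3 + 2·3 + 9·2 + 7·0 + 13·1 = 40
  Juno: 1 + 2·2 + 9·4 + 7·4 + 13·3 = 108
  Granite: 0 + 2·1 + 9·0 + 7·3 + 13·2 = 49
  Citadel: 2 + 2·0 + 9·3 + 7·1 + 13·0 = 36

36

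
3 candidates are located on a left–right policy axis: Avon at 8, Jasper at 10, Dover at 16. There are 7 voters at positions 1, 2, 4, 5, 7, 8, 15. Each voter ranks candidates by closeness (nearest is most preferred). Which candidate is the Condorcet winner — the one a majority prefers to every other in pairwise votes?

Avon

With single-peaked preferences on a line, the Condorcet winner is the candidate closest to the median voter.
The median voter (position 5) is closest to Avon at 8.
Check: Avon vs Jasper — voters closer to Avon: 6 of 7.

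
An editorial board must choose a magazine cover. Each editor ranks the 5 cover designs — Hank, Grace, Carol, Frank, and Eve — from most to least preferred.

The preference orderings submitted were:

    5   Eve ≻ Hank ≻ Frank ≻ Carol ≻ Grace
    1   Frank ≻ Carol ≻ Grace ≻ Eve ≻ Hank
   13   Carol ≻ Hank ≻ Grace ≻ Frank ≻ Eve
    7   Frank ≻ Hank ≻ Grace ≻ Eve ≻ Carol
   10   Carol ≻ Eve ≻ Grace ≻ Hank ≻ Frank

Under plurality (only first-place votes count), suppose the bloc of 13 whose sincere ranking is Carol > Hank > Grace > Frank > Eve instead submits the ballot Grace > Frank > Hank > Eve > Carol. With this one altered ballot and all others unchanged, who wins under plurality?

Grace

First-place totals with the altered ballot: Hank 0, Grace 13, Carol 10, Frank 8, Eve 5.
The switch changes the winner from Carol to Grace.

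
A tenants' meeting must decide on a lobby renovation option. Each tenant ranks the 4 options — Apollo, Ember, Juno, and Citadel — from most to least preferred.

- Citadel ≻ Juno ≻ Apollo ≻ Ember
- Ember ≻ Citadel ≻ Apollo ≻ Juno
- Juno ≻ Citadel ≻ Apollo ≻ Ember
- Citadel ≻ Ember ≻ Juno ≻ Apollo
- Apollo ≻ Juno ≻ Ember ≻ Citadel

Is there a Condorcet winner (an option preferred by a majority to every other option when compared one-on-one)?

Head-to-head results (5 voters total):
Apollo vs Ember: Apollo wins 3–2.
Apollo vs Juno: Juno wins 3–2.
Apollo vs Citadel: Citadel wins 4–1.
Ember vs Juno: Juno wins 3–2.
Ember vs Citadel: Citadel wins 3–2.
Juno vs Citadel: Citadel wins 3–2.
Citadel beats each rival — Apollo (4–1), Ember (3–2), Juno (3–2) — so Citadel is the Condorcet winner.

Yes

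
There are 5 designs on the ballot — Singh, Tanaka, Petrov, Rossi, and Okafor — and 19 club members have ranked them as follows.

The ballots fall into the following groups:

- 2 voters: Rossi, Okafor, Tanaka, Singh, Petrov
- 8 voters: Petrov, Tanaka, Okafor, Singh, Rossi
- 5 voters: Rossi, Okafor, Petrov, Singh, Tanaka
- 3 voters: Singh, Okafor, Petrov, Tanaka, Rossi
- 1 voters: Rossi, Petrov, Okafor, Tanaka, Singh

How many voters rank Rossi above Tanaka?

Ballots ranking Rossi above Tanaka: 2+5+1 = 8.
Ballots ranking Tanaka above Rossi: 8+3 = 11.
So 8 of 19 voters prefer Rossi to Tanaka.

8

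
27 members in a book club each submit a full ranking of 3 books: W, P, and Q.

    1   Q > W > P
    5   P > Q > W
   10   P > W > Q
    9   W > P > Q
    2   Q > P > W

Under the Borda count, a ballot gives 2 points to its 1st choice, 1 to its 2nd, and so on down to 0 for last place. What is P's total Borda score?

Borda scores:
  W: 1 + 5·0 + 10·1 + 9·2 + 2·0 = 29
  P: 0 + 5·2 + 10·2 + 9·1 + 2·1 = 41
  Q: 2 + 5·1 + 10·0 + 9·0 + 2·2 = 11

41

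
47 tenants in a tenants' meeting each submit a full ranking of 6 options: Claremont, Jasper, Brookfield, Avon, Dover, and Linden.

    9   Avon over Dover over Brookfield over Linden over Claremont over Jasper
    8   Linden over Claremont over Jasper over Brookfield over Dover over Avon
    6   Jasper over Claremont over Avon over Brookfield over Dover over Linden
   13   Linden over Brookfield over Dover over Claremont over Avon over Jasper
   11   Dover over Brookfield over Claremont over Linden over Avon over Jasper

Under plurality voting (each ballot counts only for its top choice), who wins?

Linden

First-place vote totals:
  Claremont: 0
  Jasper: 6
  Brookfield: 0
  Avon: 9
  Dover: 11
  Linden: 21
Linden has the most first-place votes.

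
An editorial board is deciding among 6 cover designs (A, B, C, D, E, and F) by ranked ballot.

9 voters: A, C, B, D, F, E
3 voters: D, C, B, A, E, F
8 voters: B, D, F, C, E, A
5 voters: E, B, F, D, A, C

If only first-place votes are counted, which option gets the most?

First-place vote totals:
  A: 9
  B: 8
  C: 0
  D: 3
  E: 5
  F: 0
A has the most first-place votes.

A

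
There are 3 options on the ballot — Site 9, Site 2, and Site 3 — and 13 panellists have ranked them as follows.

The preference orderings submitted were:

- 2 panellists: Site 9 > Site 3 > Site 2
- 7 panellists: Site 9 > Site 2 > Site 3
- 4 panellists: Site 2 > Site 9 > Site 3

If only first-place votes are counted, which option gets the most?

First-place vote totals:
  Site 9: 9
  Site 2: 4
  Site 3: 0
Site 9 has the most first-place votes.

Site 9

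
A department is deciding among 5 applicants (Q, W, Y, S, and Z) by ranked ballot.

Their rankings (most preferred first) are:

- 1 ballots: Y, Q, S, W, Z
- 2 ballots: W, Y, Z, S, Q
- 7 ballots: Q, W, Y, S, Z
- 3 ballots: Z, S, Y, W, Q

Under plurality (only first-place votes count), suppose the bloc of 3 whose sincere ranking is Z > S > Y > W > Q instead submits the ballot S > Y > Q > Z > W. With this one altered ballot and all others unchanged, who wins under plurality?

First-place totals with the altered ballot: Q 7, W 2, Y 1, S 3, Z 0.
The winner is unchanged: still Q.

Q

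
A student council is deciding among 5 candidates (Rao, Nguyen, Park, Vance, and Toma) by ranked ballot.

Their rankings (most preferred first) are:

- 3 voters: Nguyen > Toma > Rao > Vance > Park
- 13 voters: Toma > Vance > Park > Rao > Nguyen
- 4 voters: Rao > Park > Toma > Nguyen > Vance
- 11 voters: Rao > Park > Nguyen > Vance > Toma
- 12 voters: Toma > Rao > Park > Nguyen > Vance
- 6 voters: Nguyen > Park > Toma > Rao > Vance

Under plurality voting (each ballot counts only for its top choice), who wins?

First-place vote totals:
  Rao: 15
  Nguyen: 9
  Park: 0
  Vance: 0
  Toma: 25
Toma has the most first-place votes.

Toma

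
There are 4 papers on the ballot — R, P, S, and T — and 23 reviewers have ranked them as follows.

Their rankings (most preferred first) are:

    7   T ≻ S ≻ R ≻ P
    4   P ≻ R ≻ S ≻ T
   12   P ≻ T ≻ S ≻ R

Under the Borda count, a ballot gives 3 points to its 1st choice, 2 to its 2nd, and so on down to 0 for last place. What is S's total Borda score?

30

Borda scores:
  R: 7·1 + 4·2 + 12·0 = 15
  P: 7·0 + 4·3 + 12·3 = 48
  S: 7·2 + 4·1 + 12·1 = 30
  T: 7·3 + 4·0 + 12·2 = 45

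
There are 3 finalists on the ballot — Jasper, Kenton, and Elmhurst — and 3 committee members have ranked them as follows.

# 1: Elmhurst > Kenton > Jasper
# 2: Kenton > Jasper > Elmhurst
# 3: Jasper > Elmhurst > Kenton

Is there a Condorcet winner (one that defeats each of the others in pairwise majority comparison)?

Head-to-head results (3 voters total):
Jasper vs Kenton: Kenton wins 2–1.
Jasper vs Elmhurst: Jasper wins 2–1.
Kenton vs Elmhurst: Elmhurst wins 2–1.
No candidate beats all others: Jasper beats Elmhurst beats Kenton beats Jasper, a majority cycle.

No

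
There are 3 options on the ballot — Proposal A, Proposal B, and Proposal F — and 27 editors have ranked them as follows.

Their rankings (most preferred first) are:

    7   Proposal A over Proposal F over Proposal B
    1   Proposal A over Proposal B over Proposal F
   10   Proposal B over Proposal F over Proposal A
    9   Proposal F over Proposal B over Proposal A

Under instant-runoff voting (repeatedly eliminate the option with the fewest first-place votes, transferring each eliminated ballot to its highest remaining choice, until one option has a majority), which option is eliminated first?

Round 1: Proposal B 10, Proposal F 9, Proposal A 8. Proposal A has the fewest and is eliminated.
Round 2: Proposal F 16, Proposal B 11. Proposal F has a majority.

Proposal A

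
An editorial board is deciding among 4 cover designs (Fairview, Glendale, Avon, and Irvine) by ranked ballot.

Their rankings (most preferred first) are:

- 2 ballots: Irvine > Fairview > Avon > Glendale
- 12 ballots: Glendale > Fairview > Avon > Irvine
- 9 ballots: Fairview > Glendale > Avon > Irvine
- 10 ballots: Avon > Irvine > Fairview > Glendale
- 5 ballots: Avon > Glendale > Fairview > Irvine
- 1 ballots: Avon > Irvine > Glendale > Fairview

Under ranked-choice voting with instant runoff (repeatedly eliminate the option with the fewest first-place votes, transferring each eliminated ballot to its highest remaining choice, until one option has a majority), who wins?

Glendale

Round 1: Avon 16, Glendale 12, Fairview 9, Irvine 2. Irvine has the fewest and is eliminated.
Round 2: Avon 16, Glendale 12, Fairview 11. Fairview has the fewest and is eliminated.
Round 3: Glendale 21, Avon 18. Glendale has a majority.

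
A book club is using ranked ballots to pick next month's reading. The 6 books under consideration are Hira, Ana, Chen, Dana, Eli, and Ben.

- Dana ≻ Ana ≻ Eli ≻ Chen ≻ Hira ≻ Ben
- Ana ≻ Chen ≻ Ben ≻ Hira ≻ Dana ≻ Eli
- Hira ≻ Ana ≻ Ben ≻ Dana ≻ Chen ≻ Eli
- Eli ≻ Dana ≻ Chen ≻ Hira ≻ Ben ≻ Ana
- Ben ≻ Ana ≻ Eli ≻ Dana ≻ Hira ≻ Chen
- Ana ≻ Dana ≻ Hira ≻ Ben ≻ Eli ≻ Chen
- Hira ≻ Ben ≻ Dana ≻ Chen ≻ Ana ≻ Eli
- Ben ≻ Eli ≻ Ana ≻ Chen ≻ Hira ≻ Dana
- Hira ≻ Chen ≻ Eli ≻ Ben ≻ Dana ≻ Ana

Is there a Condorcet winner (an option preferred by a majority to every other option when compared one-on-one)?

No

Head-to-head results (9 voters total):
Hira vs Ana: Ana wins 5–4.
Hira vs Chen: Hira wins 5–4.
Hira vs Dana: Hira wins 5–4.
Hira vs Eli: Hira wins 5–4.
Hira vs Ben: Hira wins 6–3.
Ana vs Chen: Ana wins 6–3.
Ana vs Dana: Ana wins 5–4.
Ana vs Eli: Ana wins 6–3.
Ana vs Ben: Ben wins 5–4.
Chen vs Dana: Dana wins 6–3.
Chen vs Eli: Eli wins 5–4.
Chen vs Ben: Ben wins 5–4.
Dana vs Eli: Dana wins 5–4.
Dana vs Ben: Ben wins 6–3.
Eli vs Ben: Ben wins 6–3.
No candidate beats all others: Hira beats Ben beats Ana beats Hira, a majority cycle.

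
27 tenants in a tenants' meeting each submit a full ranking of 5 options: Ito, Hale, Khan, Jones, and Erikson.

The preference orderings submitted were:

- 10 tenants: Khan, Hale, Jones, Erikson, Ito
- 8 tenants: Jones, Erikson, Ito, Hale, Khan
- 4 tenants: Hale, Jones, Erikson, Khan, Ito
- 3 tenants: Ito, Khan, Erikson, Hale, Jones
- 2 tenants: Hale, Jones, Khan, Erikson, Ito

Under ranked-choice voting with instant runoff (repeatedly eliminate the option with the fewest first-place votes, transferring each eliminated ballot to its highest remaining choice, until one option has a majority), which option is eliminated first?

Erikson

Round 1: Khan 10, Jones 8, Hale 6, Ito 3, Erikson 0. Erikson has the fewest and is eliminated.
Round 2: Khan 10, Jones 8, Hale 6, Ito 3. Ito has the fewest and is eliminated.
Round 3: Khan 13, Jones 8, Hale 6. Hale has the fewest and is eliminated.
Round 4: Jones 14, Khan 13. Jones has a majority.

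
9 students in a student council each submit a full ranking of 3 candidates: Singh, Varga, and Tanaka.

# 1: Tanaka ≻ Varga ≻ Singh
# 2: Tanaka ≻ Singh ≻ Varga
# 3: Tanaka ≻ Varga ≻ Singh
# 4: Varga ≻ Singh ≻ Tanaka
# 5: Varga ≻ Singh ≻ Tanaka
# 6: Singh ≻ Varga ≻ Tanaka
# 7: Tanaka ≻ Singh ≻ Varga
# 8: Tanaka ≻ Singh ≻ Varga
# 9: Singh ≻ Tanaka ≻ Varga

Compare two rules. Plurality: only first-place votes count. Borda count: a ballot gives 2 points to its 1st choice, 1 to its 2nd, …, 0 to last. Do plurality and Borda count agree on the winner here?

Plurality first-place counts: Singh 2, Varga 2, Tanaka 5 → Tanaka.
Borda totals: Singh 9, Varga 7, Tanaka 11 → Tanaka.
The two rules agree on Tanaka.

Yes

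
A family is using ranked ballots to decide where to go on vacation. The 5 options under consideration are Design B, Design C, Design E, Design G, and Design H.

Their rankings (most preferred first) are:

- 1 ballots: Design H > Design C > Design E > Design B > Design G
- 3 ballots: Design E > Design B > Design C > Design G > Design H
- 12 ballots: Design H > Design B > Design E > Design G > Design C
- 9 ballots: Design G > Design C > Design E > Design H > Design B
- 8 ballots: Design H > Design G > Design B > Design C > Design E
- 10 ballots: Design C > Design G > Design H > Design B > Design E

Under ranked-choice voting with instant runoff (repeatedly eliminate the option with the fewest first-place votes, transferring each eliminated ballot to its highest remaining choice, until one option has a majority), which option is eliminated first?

Round 1: Design H 21, Design C 10, Design G 9, Design E 3, Design B 0. Design B has the fewest and is eliminated.
Round 2: Design H 21, Design C 10, Design G 9, Design E 3. Design E has the fewest and is eliminated.
Round 3: Design H 21, Design C 13, Design G 9. Design G has the fewest and is eliminated.
Round 4: Design C 22, Design H 21. Design C has a majority.

Design B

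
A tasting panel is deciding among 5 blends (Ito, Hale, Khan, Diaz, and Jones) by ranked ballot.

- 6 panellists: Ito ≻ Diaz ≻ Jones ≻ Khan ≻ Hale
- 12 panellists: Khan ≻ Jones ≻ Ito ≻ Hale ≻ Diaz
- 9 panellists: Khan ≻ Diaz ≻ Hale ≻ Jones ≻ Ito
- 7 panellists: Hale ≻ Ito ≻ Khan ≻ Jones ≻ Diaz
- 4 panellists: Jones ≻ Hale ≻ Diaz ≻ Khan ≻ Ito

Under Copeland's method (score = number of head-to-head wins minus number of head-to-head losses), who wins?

Pairwise results:
  Ito vs Hale: Hale wins 20–18.
  Ito vs Khan: Khan wins 25–13.
  Ito vs Diaz: Ito wins 25–13.
  Ito vs Jones: Jones wins 25–13.
  Hale vs Khan: Khan wins 27–11.
  Hale vs Diaz: Hale wins 23–15.
  Hale vs Jones: Jones wins 22–16.
  Khan vs Diaz: Khan wins 28–10.
  Khan vs Jones: Khan wins 28–10.
  Diaz vs Jones: Jones wins 23–15.
Copeland scores (wins − losses):
  Ito: 1 − 3 = -2
  Hale: 2 − 2 = 0
  Khan: 4 − 0 = 4
  Diaz: 0 − 4 = -4
  Jones: 3 − 1 = 2
Khan has the best Copeland score.

Khan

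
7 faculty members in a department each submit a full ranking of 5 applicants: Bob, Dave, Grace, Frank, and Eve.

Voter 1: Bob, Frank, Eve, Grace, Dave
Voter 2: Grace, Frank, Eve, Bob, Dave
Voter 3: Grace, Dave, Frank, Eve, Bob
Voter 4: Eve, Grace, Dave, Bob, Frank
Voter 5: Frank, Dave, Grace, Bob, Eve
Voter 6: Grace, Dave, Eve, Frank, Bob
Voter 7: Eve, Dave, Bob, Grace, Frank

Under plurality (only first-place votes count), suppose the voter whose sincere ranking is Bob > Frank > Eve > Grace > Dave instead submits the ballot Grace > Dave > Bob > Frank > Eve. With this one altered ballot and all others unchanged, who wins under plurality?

First-place totals with the altered ballot: Bob 0, Dave 0, Grace 4, Frank 1, Eve 2.
The winner is unchanged: still Grace.

Grace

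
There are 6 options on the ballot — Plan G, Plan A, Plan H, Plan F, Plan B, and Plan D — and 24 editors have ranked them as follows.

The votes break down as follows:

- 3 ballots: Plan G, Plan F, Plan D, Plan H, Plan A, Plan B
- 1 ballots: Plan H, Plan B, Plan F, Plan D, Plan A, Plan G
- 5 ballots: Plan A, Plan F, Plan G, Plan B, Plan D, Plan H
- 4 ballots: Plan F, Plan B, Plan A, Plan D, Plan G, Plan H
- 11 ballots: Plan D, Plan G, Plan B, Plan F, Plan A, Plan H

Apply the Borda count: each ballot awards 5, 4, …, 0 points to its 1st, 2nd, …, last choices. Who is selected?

Borda scores:
  Plan G: 3·5 + 0 + 5·3 + 4·1 + 11·4 = 78
  Plan A: 3·1 + 1 + 5·5 + 4·3 + 11·1 = 52
  Plan H: 3·2 + 5 + 5·0 + 4·0 + 11·0 = 11
  Plan F: 3·4 + 3 + 5·4 + 4·5 + 11·2 = 77
  Plan B: 3·0 + 4 + 5·2 + 4·4 + 11·3 = 63
  Plan D: 3·3 + 2 + 5·1 + 4·2 + 11·5 = 79
Plan D has the highest total.

Plan D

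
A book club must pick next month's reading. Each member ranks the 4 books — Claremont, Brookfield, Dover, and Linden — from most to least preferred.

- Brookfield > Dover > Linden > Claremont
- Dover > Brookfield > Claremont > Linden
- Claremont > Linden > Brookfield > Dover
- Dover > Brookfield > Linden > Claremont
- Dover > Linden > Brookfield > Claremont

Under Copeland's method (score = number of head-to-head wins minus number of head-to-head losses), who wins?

Dover

Pairwise results:
  Claremont vs Brookfield: Brookfield wins 4–1.
  Claremont vs Dover: Dover wins 4–1.
  Claremont vs Linden: Linden wins 3–2.
  Brookfield vs Dover: Dover wins 3–2.
  Brookfield vs Linden: Brookfield wins 3–2.
  Dover vs Linden: Dover wins 4–1.
Copeland scores (wins − losses):
  Claremont: 0 − 3 = -3
  Brookfield: 2 − 1 = 1
  Dover: 3 − 0 = 3
  Linden: 1 − 2 = -1
Dover has the best Copeland score.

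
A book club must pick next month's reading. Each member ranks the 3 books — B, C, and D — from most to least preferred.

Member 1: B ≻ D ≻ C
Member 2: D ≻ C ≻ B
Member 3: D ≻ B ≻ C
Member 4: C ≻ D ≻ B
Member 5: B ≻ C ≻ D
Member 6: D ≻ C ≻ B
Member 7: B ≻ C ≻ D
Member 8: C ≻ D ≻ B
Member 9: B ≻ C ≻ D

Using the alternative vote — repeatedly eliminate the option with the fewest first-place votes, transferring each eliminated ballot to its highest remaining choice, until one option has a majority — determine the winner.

D

Round 1: B 4, D 3, C 2. C has the fewest and is eliminated.
Round 2: D 5, B 4. D has a majority.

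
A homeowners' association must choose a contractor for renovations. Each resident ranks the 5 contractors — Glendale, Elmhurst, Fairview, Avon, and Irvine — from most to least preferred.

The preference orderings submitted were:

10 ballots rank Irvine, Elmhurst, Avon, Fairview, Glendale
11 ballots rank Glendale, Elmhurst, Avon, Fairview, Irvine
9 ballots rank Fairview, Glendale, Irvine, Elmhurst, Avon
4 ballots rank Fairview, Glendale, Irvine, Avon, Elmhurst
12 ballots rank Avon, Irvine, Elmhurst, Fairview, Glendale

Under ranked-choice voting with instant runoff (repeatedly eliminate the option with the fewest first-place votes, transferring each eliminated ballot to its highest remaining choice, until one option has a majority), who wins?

Round 1: Fairview 13, Avon 12, Glendale 11, Irvine 10, Elmhurst 0. Elmhurst has the fewest and is eliminated.
Round 2: Fairview 13, Avon 12, Glendale 11, Irvine 10. Irvine has the fewest and is eliminated.
Round 3: Avon 22, Fairview 13, Glendale 11. Glendale has the fewest and is eliminated.
Round 4: Avon 33, Fairview 13. Avon has a majority.

Avon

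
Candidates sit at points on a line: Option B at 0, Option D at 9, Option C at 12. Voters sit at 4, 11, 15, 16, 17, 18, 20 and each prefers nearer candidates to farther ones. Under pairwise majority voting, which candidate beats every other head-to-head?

With single-peaked preferences on a line, the Condorcet winner is the candidate closest to the median voter.
The median voter (position 16) is closest to Option C at 12.
Check: Option C vs Option B — voters closer to Option C: 6 of 7.

Option C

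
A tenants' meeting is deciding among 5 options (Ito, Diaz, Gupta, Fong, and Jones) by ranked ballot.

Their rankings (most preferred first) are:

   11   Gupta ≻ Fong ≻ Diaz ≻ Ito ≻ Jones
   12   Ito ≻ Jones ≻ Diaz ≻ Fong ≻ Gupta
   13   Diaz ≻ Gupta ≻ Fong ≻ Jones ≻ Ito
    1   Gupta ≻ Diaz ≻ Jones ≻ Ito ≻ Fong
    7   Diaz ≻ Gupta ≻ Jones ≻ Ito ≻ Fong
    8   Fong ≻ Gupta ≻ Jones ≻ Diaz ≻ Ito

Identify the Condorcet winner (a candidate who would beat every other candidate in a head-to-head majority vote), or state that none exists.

Diaz

Head-to-head results (52 voters total):
Ito vs Diaz: Diaz wins 40–12.
Ito vs Gupta: Gupta wins 40–12.
Ito vs Fong: Fong wins 32–20.
Ito vs Jones: Jones wins 29–23.
Diaz vs Gupta: Diaz wins 32–20.
Diaz vs Fong: Diaz wins 33–19.
Diaz vs Jones: Diaz wins 32–20.
Gupta vs Fong: Gupta wins 32–20.
Gupta vs Jones: Gupta wins 40–12.
Fong vs Jones: Fong wins 32–20.
Diaz beats each rival — Ito (40–12), Gupta (32–20), Fong (33–19), Jones (32–20) — so Diaz is the Condorcet winner.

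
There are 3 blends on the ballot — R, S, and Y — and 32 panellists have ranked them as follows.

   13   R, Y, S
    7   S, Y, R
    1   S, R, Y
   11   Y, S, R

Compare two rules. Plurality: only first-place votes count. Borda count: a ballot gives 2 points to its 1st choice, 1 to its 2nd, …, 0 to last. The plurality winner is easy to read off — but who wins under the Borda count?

Plurality first-place counts: R 13, S 8, Y 11 → R.
Borda totals: R 27, S 27, Y 42 → Y.

Y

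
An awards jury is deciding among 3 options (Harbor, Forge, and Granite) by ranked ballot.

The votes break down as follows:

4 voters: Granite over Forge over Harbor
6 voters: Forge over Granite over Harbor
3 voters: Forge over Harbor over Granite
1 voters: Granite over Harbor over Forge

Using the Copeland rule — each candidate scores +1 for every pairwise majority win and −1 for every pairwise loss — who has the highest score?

Forge

Pairwise results:
  Harbor vs Forge: Forge wins 13–1.
  Harbor vs Granite: Granite wins 11–3.
  Forge vs Granite: Forge wins 9–5.
Copeland scores (wins − losses):
  Harbor: 0 − 2 = -2
  Forge: 2 − 0 = 2
  Granite: 1 − 1 = 0
Forge has the best Copeland score.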